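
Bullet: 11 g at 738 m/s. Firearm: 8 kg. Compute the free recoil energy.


v_r = m_p*v_p/m_gun = 0.011*738/8 = 1.01475 m/s, E_r = 0.5*m_gun*v_r^2 = 0.5*8*1.01475^2 = 4.119 J

4.119 J


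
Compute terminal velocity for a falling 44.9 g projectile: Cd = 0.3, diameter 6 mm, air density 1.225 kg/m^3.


A = pi*(d/2)^2 = pi*(6/2000)^2 = 2.82743e-05 m^2
vt = sqrt(2mg/(Cd*rho*A)) = sqrt(2*0.0449*9.81/(0.3 * 1.225 * 2.82743e-05)) = 291.2 m/s

291.2 m/s


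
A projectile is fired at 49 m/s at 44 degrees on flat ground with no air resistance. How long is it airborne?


T = 2*v0*sin(theta)/g = 2*49*sin(44°)/9.81 = 6.94 s

6.94 s


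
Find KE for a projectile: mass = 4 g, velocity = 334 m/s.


E = 0.5*m*v^2 = 0.5*0.004*334^2 = 223.1 J

223.1 J


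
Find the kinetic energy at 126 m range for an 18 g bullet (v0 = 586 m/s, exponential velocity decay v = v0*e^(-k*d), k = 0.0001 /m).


v = v0*exp(-k*d) = 586*exp(-0.0001*126) = 578.663 m/s
E = 0.5*m*v^2 = 0.5*0.018*578.663^2 = 3014 J

3014 J


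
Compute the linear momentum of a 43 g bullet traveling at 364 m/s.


p = m*v = 0.043*364 = 15.65 kg·m/s

15.65 kg·m/s


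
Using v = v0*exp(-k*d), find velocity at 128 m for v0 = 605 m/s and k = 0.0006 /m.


v = v0*exp(-k*d) = 605*exp(-0.0006*128) = 560.3 m/s

560.3 m/s


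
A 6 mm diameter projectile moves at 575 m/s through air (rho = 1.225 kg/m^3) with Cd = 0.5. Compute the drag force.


A = pi*(d/2)^2 = pi*(6/2000)^2 = 2.82743e-05 m^2
Fd = 0.5*Cd*rho*A*v^2 = 0.5*0.5*1.225*2.82743e-05*575^2 = 2.863 N

2.863 N


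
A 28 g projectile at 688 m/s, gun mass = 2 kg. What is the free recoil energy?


v_r = m_p*v_p/m_gun = 0.028*688/2 = 9.632 m/s, E_r = 0.5*m_gun*v_r^2 = 0.5*2*9.632^2 = 92.78 J

92.78 J


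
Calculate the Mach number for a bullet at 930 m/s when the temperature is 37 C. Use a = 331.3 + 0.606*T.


a = 331.3 + 0.606*(37) = 353.722 m/s
M = v/a = 930/353.722 = 2.629

2.629


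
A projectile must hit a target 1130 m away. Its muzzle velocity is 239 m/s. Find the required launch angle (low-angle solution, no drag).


sin(2*theta) = R*g/v0^2 = 1130*9.81/239^2 = 0.194067, theta = arcsin(0.194067)/2 = 5.595°

5.595 degrees


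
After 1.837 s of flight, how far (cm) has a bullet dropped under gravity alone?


drop = 0.5*g*t^2 = 0.5*9.81*1.837^2 = 16.5523 m ≈ 1655 cm

1655 cm


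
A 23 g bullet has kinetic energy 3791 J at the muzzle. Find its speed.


v = sqrt(2*E/m) = sqrt(2*3791/0.023) = 574.2 m/s

574.2 m/s


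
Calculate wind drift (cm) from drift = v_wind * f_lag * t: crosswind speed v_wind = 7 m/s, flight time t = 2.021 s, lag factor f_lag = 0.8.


drift = v_wind * lag * t = 7 * 0.8 * 2.021 = 11.3176 m ≈ 1132 cm

1132 cm


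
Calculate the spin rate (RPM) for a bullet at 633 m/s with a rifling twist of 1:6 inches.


twist_m = 6*0.0254 = 0.1524 m
spin = v/twist = 633/0.1524 = 4153.543 rev/s
RPM = spin*60 = 4153.543*60 ≈ 249213 RPM

249213 RPM


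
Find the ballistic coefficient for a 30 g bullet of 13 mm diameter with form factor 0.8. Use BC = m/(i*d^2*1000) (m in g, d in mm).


BC = m/(i*d^2*1000) = 30/(0.8 * 13^2 * 1000) = 0.0002219

0.0002219


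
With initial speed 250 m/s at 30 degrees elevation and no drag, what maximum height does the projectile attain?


H = (v0*sin(theta))^2 / (2g) = (250*sin(30°))^2 / (2*9.81) = 796.4 m

796.4 m


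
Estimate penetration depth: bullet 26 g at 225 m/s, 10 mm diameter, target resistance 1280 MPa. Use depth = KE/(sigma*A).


A = pi*(d/2)^2 = pi*(10/2)^2 = 78.5398 mm^2
E = 0.5*m*v^2 = 0.5*0.026*225^2 = 658.125 J
depth = E/(sigma*A) = 658.125 J / (1280 MPa * 78.5398 mm^2) = 658.125/(1280 * 78.5398) m = 0.00654649 m ≈ 6.546 mm

6.546 mm


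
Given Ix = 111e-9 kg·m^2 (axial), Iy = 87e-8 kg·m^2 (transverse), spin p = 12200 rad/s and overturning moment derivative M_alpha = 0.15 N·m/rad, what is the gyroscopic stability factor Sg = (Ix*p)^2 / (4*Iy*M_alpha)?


Sg = Ix^2 * p^2 / (4 * Iy * M_alpha) = (111e-9)^2 * 12200^2 / (4 * 87e-8 * 0.15) = 3.513

3.513


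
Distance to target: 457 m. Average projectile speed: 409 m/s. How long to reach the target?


t = d/v = 457/409 = 1.117 s

1.117 s


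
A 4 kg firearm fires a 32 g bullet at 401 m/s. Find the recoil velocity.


v_recoil = m_p * v_p / m_gun = 0.032 * 401 / 4 = 3.208 m/s

3.208 m/s


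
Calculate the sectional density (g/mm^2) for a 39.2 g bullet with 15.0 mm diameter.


SD = m/d^2 = 39.2/15.0^2 = 0.1742 g/mm^2

0.1742 g/mm^2


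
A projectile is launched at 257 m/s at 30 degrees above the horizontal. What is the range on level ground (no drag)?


R = v0^2 * sin(2*theta) / g = 257^2 * sin(2*30°) / 9.81 = 5831 m

5831 m


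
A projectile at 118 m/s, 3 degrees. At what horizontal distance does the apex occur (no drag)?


R = v0^2*sin(2*theta)/g = 118^2*sin(2*3°)/9.81 = 148.364 m
apex_dist = R/2 = 148.364/2 = 74.18 m

74.18 m


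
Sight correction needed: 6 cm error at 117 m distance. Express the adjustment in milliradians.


1 mrad subtends 1 cm per 10 m of range, so adj = error_cm / (dist_m / 10) = 6 / (117/10) = 0.5128 mrad

0.5128 mrad


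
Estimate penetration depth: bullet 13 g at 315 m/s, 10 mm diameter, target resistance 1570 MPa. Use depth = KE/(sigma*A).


A = pi*(d/2)^2 = pi*(10/2)^2 = 78.5398 mm^2
E = 0.5*m*v^2 = 0.5*0.013*315^2 = 644.962 J
depth = E/(sigma*A) = 644.962 J / (1570 MPa * 78.5398 mm^2) = 644.962/(1570 * 78.5398) m = 0.00523052 m ≈ 5.231 mm

5.231 mm


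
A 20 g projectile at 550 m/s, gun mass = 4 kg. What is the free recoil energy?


v_r = m_p*v_p/m_gun = 0.02*550/4 = 2.75 m/s, E_r = 0.5*m_gun*v_r^2 = 0.5*4*2.75^2 = 15.12 J

15.12 J


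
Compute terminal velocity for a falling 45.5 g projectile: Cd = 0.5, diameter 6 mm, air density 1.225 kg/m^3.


A = pi*(d/2)^2 = pi*(6/2000)^2 = 2.82743e-05 m^2
vt = sqrt(2mg/(Cd*rho*A)) = sqrt(2*0.0455*9.81/(0.5 * 1.225 * 2.82743e-05)) = 227 m/s

227 m/s


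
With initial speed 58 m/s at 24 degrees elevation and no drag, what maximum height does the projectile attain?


H = (v0*sin(theta))^2 / (2g) = (58*sin(24°))^2 / (2*9.81) = 28.37 m

28.37 m


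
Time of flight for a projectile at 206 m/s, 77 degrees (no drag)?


T = 2*v0*sin(theta)/g = 2*206*sin(77°)/9.81 = 40.92 s

40.92 s


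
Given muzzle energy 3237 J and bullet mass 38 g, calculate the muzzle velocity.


v = sqrt(2*E/m) = sqrt(2*3237/0.038) = 412.8 m/s

412.8 m/s


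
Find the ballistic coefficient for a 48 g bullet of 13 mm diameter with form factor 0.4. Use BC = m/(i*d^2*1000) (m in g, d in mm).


BC = m/(i*d^2*1000) = 48/(0.4 * 13^2 * 1000) = 0.0007101

0.0007101


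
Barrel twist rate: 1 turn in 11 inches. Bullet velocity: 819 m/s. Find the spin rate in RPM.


twist_m = 11*0.0254 = 0.2794 m
spin = v/twist = 819/0.2794 = 2931.281 rev/s
RPM = spin*60 = 2931.281*60 ≈ 175877 RPM

175877 RPM


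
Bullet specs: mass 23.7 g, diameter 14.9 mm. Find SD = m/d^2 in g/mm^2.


SD = m/d^2 = 23.7/14.9^2 = 0.1068 g/mm^2

0.1068 g/mm^2


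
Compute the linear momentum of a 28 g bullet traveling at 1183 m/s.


p = m*v = 0.028*1183 = 33.12 kg·m/s

33.12 kg·m/s


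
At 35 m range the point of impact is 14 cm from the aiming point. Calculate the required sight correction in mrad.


1 mrad subtends 1 cm per 10 m of range, so adj = error_cm / (dist_m / 10) = 14 / (35/10) = 4 mrad

4 mrad


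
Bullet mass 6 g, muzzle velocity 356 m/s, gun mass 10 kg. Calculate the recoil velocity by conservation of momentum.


v_recoil = m_p * v_p / m_gun = 0.006 * 356 / 10 = 0.2136 m/s

0.2136 m/s


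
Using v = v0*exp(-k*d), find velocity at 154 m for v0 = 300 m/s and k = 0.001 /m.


v = v0*exp(-k*d) = 300*exp(-0.001*154) = 257.2 m/s

257.2 m/s


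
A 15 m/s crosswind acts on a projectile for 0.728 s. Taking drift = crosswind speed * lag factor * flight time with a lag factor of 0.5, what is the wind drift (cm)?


drift = v_wind * lag * t = 15 * 0.5 * 0.728 = 5.46 m ≈ 546 cm

546 cm


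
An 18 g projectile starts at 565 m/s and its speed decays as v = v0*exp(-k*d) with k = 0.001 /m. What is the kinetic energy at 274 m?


v = v0*exp(-k*d) = 565*exp(-0.001*274) = 429.588 m/s
E = 0.5*m*v^2 = 0.5*0.018*429.588^2 = 1661 J

1661 J


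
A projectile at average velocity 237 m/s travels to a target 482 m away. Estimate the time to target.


t = d/v = 482/237 = 2.034 s

2.034 s


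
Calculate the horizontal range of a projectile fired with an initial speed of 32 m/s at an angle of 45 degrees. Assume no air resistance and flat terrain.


R = v0^2 * sin(2*theta) / g = 32^2 * sin(2*45°) / 9.81 = 104.4 m

104.4 m


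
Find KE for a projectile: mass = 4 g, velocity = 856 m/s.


E = 0.5*m*v^2 = 0.5*0.004*856^2 = 1465 J

1465 J


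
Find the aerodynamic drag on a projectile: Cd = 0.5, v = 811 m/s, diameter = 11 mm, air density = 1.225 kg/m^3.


A = pi*(d/2)^2 = pi*(11/2000)^2 = 9.50332e-05 m^2
Fd = 0.5*Cd*rho*A*v^2 = 0.5*0.5*1.225*9.50332e-05*811^2 = 19.14 N

19.14 N


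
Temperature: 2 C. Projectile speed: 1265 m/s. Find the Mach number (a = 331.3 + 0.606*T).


a = 331.3 + 0.606*(2) = 332.512 m/s
M = v/a = 1265/332.512 = 3.804

3.804


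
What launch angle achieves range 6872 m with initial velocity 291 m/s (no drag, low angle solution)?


sin(2*theta) = R*g/v0^2 = 6872*9.81/291^2 = 0.796097, theta = arcsin(0.796097)/2 = 26.38°

26.38 degrees


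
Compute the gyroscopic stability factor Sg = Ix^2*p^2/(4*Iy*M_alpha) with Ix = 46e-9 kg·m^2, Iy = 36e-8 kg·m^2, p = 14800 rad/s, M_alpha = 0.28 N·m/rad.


Sg = Ix^2 * p^2 / (4 * Iy * M_alpha) = (46e-9)^2 * 14800^2 / (4 * 36e-8 * 0.28) = 1.15

1.15


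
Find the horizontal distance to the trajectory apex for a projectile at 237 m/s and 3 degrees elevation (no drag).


R = v0^2*sin(2*theta)/g = 237^2*sin(2*3°)/9.81 = 598.497 m
apex_dist = R/2 = 598.497/2 = 299.2 m

299.2 m


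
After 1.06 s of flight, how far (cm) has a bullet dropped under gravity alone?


drop = 0.5*g*t^2 = 0.5*9.81*1.06^2 = 5.51126 m ≈ 551.1 cm

551.1 cm


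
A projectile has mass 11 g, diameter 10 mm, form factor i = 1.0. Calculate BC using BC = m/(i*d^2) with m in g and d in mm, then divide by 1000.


BC = m/(i*d^2*1000) = 11/(1.0 * 10^2 * 1000) = 0.00011

0.00011


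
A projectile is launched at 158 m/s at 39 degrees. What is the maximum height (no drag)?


H = (v0*sin(theta))^2 / (2g) = (158*sin(39°))^2 / (2*9.81) = 503.9 m

503.9 m


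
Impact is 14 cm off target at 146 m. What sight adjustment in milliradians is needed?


1 mrad subtends 1 cm per 10 m of range, so adj = error_cm / (dist_m / 10) = 14 / (146/10) = 0.9589 mrad

0.9589 mrad


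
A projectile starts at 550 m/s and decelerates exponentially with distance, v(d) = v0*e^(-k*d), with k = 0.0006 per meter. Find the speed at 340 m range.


v = v0*exp(-k*d) = 550*exp(-0.0006*340) = 448.5 m/s

448.5 m/s


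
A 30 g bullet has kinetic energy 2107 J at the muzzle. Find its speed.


v = sqrt(2*E/m) = sqrt(2*2107/0.03) = 374.8 m/s

374.8 m/s


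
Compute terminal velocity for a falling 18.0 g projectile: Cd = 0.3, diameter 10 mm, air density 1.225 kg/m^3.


A = pi*(d/2)^2 = pi*(10/2000)^2 = 7.85398e-05 m^2
vt = sqrt(2mg/(Cd*rho*A)) = sqrt(2*0.018*9.81/(0.3 * 1.225 * 7.85398e-05)) = 110.6 m/s

110.6 m/s


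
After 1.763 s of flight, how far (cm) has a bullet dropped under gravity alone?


drop = 0.5*g*t^2 = 0.5*9.81*1.763^2 = 15.2456 m ≈ 1525 cm

1525 cm


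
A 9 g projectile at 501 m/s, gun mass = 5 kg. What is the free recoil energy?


v_r = m_p*v_p/m_gun = 0.009*501/5 = 0.9018 m/s, E_r = 0.5*m_gun*v_r^2 = 0.5*5*0.9018^2 = 2.033 J

2.033 J


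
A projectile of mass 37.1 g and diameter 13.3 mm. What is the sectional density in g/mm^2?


SD = m/d^2 = 37.1/13.3^2 = 0.2097 g/mm^2

0.2097 g/mm^2


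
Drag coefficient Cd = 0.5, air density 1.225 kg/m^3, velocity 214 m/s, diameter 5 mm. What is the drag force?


A = pi*(d/2)^2 = pi*(5/2000)^2 = 1.96350e-05 m^2
Fd = 0.5*Cd*rho*A*v^2 = 0.5*0.5*1.225*1.96350e-05*214^2 = 0.2754 N

0.2754 N


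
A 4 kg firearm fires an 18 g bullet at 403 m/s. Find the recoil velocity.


v_recoil = m_p * v_p / m_gun = 0.018 * 403 / 4 = 1.813 m/s

1.813 m/s


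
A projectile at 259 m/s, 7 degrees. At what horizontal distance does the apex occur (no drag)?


R = v0^2*sin(2*theta)/g = 259^2*sin(2*7°)/9.81 = 1654.27 m
apex_dist = R/2 = 1654.27/2 = 827.1 m

827.1 m


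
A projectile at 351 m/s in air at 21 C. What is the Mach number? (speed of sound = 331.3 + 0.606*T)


a = 331.3 + 0.606*(21) = 344.026 m/s
M = v/a = 351/344.026 = 1.02

1.02


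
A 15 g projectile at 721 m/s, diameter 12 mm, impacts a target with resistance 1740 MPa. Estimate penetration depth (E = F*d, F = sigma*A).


A = pi*(d/2)^2 = pi*(12/2)^2 = 113.097 mm^2
E = 0.5*m*v^2 = 0.5*0.015*721^2 = 3898.81 J
depth = E/(sigma*A) = 3898.81 J / (1740 MPa * 113.097 mm^2) = 3898.81/(1740 * 113.097) m = 0.0198121 m ≈ 19.81 mm

19.81 mm


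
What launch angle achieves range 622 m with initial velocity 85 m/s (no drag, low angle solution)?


sin(2*theta) = R*g/v0^2 = 622*9.81/85^2 = 0.844543, theta = arcsin(0.844543)/2 = 28.81°

28.81 degrees


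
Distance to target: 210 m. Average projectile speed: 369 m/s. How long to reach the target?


t = d/v = 210/369 = 0.5691 s

0.5691 s


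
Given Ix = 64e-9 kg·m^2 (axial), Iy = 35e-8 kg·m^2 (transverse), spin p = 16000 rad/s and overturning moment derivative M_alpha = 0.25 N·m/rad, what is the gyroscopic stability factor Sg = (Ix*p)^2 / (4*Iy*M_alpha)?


Sg = Ix^2 * p^2 / (4 * Iy * M_alpha) = (64e-9)^2 * 16000^2 / (4 * 35e-8 * 0.25) = 2.996

2.996


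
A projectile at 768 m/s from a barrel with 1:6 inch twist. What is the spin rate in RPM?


twist_m = 6*0.0254 = 0.1524 m
spin = v/twist = 768/0.1524 = 5039.37 rev/s
RPM = spin*60 = 5039.37*60 ≈ 302362 RPM

302362 RPM


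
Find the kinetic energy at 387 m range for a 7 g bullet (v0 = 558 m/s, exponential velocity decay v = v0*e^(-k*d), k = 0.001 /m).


v = v0*exp(-k*d) = 558*exp(-0.001*387) = 378.933 m/s
E = 0.5*m*v^2 = 0.5*0.007*378.933^2 = 502.6 J

502.6 J


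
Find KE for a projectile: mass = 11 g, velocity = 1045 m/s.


E = 0.5*m*v^2 = 0.5*0.011*1045^2 = 6006 J

6006 J


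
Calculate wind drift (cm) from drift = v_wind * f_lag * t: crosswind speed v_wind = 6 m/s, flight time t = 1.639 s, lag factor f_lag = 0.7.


drift = v_wind * lag * t = 6 * 0.7 * 1.639 = 6.8838 m ≈ 688.4 cm

688.4 cm


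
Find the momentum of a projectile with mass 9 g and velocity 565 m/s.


p = m*v = 0.009*565 = 5.085 kg·m/s

5.085 kg·m/s


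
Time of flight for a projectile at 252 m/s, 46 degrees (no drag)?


T = 2*v0*sin(theta)/g = 2*252*sin(46°)/9.81 = 36.96 s

36.96 s


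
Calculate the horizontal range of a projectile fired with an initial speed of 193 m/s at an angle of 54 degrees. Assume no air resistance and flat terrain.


R = v0^2 * sin(2*theta) / g = 193^2 * sin(2*54°) / 9.81 = 3611 m

3611 m


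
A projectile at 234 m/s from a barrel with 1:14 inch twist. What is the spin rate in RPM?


twist_m = 14*0.0254 = 0.3556 m
spin = v/twist = 234/0.3556 = 658.0427 rev/s
RPM = spin*60 = 658.0427*60 ≈ 39483 RPM

39483 RPM


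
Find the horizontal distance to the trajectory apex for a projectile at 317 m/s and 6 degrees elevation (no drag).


R = v0^2*sin(2*theta)/g = 317^2*sin(2*6°)/9.81 = 2129.75 m
apex_dist = R/2 = 2129.75/2 = 1065 m

1065 m


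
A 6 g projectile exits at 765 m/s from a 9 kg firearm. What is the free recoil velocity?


v_recoil = m_p * v_p / m_gun = 0.006 * 765 / 9 = 0.51 m/s

0.51 m/s


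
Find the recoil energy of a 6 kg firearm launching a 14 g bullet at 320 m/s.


v_r = m_p*v_p/m_gun = 0.014*320/6 = 0.746667 m/s, E_r = 0.5*m_gun*v_r^2 = 0.5*6*0.746667^2 = 1.673 J

1.673 J


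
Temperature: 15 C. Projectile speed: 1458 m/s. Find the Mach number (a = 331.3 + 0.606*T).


a = 331.3 + 0.606*(15) = 340.39 m/s
M = v/a = 1458/340.39 = 4.283

4.283


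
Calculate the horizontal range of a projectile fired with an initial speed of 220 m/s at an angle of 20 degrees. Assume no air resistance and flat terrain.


R = v0^2 * sin(2*theta) / g = 220^2 * sin(2*20°) / 9.81 = 3171 m

3171 m


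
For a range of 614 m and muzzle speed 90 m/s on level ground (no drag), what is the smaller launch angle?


sin(2*theta) = R*g/v0^2 = 614*9.81/90^2 = 0.743622, theta = arcsin(0.743622)/2 = 24.02°

24.02 degrees


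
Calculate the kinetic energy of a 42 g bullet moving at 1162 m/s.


E = 0.5*m*v^2 = 0.5*0.042*1162^2 = 28355 J

28355 J


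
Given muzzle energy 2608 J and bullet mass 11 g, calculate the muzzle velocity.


v = sqrt(2*E/m) = sqrt(2*2608/0.011) = 688.6 m/s

688.6 m/s


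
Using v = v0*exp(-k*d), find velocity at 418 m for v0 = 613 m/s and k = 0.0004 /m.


v = v0*exp(-k*d) = 613*exp(-0.0004*418) = 518.6 m/s

518.6 m/s


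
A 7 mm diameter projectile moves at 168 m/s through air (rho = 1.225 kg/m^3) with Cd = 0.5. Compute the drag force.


A = pi*(d/2)^2 = pi*(7/2000)^2 = 3.84845e-05 m^2
Fd = 0.5*Cd*rho*A*v^2 = 0.5*0.5*1.225*3.84845e-05*168^2 = 0.3326 N

0.3326 N


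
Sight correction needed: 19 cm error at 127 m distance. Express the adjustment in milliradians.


1 mrad subtends 1 cm per 10 m of range, so adj = error_cm / (dist_m / 10) = 19 / (127/10) = 1.496 mrad

1.496 mrad


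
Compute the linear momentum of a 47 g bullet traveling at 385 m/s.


p = m*v = 0.047*385 = 18.09 kg·m/s

18.09 kg·m/s


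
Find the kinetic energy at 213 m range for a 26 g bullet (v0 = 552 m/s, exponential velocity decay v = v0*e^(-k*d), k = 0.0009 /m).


v = v0*exp(-k*d) = 552*exp(-0.0009*213) = 455.706 m/s
E = 0.5*m*v^2 = 0.5*0.026*455.706^2 = 2700 J

2700 J


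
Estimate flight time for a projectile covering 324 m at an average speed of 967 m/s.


t = d/v = 324/967 = 0.3351 s

0.3351 s


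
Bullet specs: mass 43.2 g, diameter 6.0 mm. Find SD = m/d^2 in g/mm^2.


SD = m/d^2 = 43.2/6.0^2 = 1.2 g/mm^2

1.2 g/mm^2


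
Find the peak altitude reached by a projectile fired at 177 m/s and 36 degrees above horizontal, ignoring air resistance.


H = (v0*sin(theta))^2 / (2g) = (177*sin(36°))^2 / (2*9.81) = 551.7 m

551.7 m


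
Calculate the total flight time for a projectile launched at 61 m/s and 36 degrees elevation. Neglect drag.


T = 2*v0*sin(theta)/g = 2*61*sin(36°)/9.81 = 7.31 s

7.31 s


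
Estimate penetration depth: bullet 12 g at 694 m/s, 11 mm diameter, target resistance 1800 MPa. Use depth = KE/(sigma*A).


A = pi*(d/2)^2 = pi*(11/2)^2 = 95.0332 mm^2
E = 0.5*m*v^2 = 0.5*0.012*694^2 = 2889.82 J
depth = E/(sigma*A) = 2889.82 J / (1800 MPa * 95.0332 mm^2) = 2889.82/(1800 * 95.0332) m = 0.0168936 m ≈ 16.89 mm

16.89 mm


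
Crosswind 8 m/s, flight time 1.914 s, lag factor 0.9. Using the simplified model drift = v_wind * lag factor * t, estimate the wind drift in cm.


drift = v_wind * lag * t = 8 * 0.9 * 1.914 = 13.7808 m ≈ 1378 cm

1378 cm


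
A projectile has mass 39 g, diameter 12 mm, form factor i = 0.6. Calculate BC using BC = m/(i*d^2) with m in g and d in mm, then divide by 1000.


BC = m/(i*d^2*1000) = 39/(0.6 * 12^2 * 1000) = 0.0004514

0.0004514


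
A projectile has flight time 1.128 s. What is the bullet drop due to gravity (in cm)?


drop = 0.5*g*t^2 = 0.5*9.81*1.128^2 = 6.24104 m ≈ 624.1 cm

624.1 cm


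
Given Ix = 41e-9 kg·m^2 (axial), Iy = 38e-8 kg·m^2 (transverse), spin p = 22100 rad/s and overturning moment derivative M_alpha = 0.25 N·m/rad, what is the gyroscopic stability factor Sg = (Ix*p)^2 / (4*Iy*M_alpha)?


Sg = Ix^2 * p^2 / (4 * Iy * M_alpha) = (41e-9)^2 * 22100^2 / (4 * 38e-8 * 0.25) = 2.161

2.161


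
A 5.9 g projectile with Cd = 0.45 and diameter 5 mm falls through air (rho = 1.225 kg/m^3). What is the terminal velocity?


A = pi*(d/2)^2 = pi*(5/2000)^2 = 1.96350e-05 m^2
vt = sqrt(2mg/(Cd*rho*A)) = sqrt(2*0.0059*9.81/(0.45 * 1.225 * 1.96350e-05)) = 103.4 m/s

103.4 m/s


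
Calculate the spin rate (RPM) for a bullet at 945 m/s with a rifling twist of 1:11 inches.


twist_m = 11*0.0254 = 0.2794 m
spin = v/twist = 945/0.2794 = 3382.248 rev/s
RPM = spin*60 = 3382.248*60 ≈ 202935 RPM

202935 RPM


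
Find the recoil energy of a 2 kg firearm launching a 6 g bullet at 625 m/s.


v_r = m_p*v_p/m_gun = 0.006*625/2 = 1.875 m/s, E_r = 0.5*m_gun*v_r^2 = 0.5*2*1.875^2 = 3.516 J

3.516 J


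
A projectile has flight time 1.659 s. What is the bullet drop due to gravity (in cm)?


drop = 0.5*g*t^2 = 0.5*9.81*1.659^2 = 13.4999 m ≈ 1350 cm

1350 cm


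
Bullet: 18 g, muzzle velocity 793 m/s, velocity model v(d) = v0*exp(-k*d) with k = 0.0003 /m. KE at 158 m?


v = v0*exp(-k*d) = 793*exp(-0.0003*158) = 756.289 m/s
E = 0.5*m*v^2 = 0.5*0.018*756.289^2 = 5148 J

5148 J


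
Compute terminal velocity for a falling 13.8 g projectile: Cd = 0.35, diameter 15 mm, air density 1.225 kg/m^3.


A = pi*(d/2)^2 = pi*(15/2000)^2 = 1.76715e-04 m^2
vt = sqrt(2mg/(Cd*rho*A)) = sqrt(2*0.0138*9.81/(0.35 * 1.225 * 1.76715e-04)) = 59.78 m/s

59.78 m/s


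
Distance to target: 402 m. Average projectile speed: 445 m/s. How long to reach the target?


t = d/v = 402/445 = 0.9034 s

0.9034 s


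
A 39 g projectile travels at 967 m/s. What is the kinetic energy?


E = 0.5*m*v^2 = 0.5*0.039*967^2 = 18234 J

18234 J


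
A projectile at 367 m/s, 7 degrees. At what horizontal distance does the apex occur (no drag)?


R = v0^2*sin(2*theta)/g = 367^2*sin(2*7°)/9.81 = 3321.53 m
apex_dist = R/2 = 3321.53/2 = 1661 m

1661 m


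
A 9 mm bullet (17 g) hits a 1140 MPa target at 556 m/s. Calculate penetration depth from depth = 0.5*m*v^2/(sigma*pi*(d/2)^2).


A = pi*(d/2)^2 = pi*(9/2)^2 = 63.6173 mm^2
E = 0.5*m*v^2 = 0.5*0.017*556^2 = 2627.66 J
depth = E/(sigma*A) = 2627.66 J / (1140 MPa * 63.6173 mm^2) = 2627.66/(1140 * 63.6173) m = 0.0362317 m ≈ 36.23 mm

36.23 mm


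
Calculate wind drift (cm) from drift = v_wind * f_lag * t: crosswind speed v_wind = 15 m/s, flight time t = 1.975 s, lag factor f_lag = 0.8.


drift = v_wind * lag * t = 15 * 0.8 * 1.975 = 23.7 m ≈ 2370 cm

2370 cm


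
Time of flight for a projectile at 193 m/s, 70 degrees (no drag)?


T = 2*v0*sin(theta)/g = 2*193*sin(70°)/9.81 = 36.97 s

36.97 s


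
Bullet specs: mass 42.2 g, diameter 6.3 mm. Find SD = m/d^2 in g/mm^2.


SD = m/d^2 = 42.2/6.3^2 = 1.063 g/mm^2

1.063 g/mm^2


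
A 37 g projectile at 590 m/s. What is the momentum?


p = m*v = 0.037*590 = 21.83 kg·m/s

21.83 kg·m/s


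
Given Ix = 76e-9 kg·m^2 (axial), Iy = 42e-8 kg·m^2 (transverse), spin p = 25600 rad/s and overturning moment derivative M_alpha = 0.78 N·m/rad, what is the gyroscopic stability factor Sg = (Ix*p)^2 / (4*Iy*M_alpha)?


Sg = Ix^2 * p^2 / (4 * Iy * M_alpha) = (76e-9)^2 * 25600^2 / (4 * 42e-8 * 0.78) = 2.889

2.889


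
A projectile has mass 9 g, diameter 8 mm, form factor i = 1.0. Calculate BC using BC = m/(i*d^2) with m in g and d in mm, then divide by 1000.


BC = m/(i*d^2*1000) = 9/(1.0 * 8^2 * 1000) = 0.0001406

0.0001406


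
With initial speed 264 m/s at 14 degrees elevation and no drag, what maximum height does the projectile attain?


H = (v0*sin(theta))^2 / (2g) = (264*sin(14°))^2 / (2*9.81) = 207.9 m

207.9 m


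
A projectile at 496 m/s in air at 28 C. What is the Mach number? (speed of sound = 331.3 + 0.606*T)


a = 331.3 + 0.606*(28) = 348.268 m/s
M = v/a = 496/348.268 = 1.424

1.424


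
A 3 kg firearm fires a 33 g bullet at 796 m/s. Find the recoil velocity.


v_recoil = m_p * v_p / m_gun = 0.033 * 796 / 3 = 8.756 m/s

8.756 m/s


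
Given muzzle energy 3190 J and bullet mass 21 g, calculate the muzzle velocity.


v = sqrt(2*E/m) = sqrt(2*3190/0.021) = 551.2 m/s

551.2 m/s


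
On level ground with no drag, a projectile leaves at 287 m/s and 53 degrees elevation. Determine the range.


R = v0^2 * sin(2*theta) / g = 287^2 * sin(2*53°) / 9.81 = 8071 m

8071 m


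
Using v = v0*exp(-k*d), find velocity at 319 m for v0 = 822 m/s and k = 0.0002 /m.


v = v0*exp(-k*d) = 822*exp(-0.0002*319) = 771.2 m/s

771.2 m/s


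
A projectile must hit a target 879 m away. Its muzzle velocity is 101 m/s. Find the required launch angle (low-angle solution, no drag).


sin(2*theta) = R*g/v0^2 = 879*9.81/101^2 = 0.845308, theta = arcsin(0.845308)/2 = 28.85°

28.85 degrees


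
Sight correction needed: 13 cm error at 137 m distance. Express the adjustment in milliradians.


1 mrad subtends 1 cm per 10 m of range, so adj = error_cm / (dist_m / 10) = 13 / (137/10) = 0.9489 mrad

0.9489 mrad


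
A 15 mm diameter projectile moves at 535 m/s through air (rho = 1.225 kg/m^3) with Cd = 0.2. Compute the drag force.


A = pi*(d/2)^2 = pi*(15/2000)^2 = 1.76715e-04 m^2
Fd = 0.5*Cd*rho*A*v^2 = 0.5*0.2*1.225*1.76715e-04*535^2 = 6.196 N

6.196 N


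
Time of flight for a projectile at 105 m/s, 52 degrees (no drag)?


T = 2*v0*sin(theta)/g = 2*105*sin(52°)/9.81 = 16.87 s

16.87 s


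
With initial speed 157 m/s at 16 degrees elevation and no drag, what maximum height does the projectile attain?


H = (v0*sin(theta))^2 / (2g) = (157*sin(16°))^2 / (2*9.81) = 95.45 m

95.45 m


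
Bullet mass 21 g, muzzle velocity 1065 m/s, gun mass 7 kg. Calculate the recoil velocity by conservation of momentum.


v_recoil = m_p * v_p / m_gun = 0.021 * 1065 / 7 = 3.195 m/s

3.195 m/s


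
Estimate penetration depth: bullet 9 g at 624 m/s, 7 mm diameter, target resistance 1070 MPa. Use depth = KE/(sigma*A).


A = pi*(d/2)^2 = pi*(7/2)^2 = 38.4845 mm^2
E = 0.5*m*v^2 = 0.5*0.009*624^2 = 1752.19 J
depth = E/(sigma*A) = 1752.19 J / (1070 MPa * 38.4845 mm^2) = 1752.19/(1070 * 38.4845) m = 0.0425512 m ≈ 42.55 mm

42.55 mm


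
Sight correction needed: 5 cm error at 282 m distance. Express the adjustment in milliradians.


1 mrad subtends 1 cm per 10 m of range, so adj = error_cm / (dist_m / 10) = 5 / (282/10) = 0.1773 mrad

0.1773 mrad


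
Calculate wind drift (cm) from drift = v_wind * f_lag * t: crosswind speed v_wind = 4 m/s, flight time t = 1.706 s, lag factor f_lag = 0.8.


drift = v_wind * lag * t = 4 * 0.8 * 1.706 = 5.4592 m ≈ 545.9 cm

545.9 cm


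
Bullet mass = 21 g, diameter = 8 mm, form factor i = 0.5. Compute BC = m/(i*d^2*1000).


BC = m/(i*d^2*1000) = 21/(0.5 * 8^2 * 1000) = 0.0006563

0.0006563


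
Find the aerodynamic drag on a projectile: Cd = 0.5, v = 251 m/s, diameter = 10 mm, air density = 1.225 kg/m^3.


A = pi*(d/2)^2 = pi*(10/2000)^2 = 7.85398e-05 m^2
Fd = 0.5*Cd*rho*A*v^2 = 0.5*0.5*1.225*7.85398e-05*251^2 = 1.515 N

1.515 N


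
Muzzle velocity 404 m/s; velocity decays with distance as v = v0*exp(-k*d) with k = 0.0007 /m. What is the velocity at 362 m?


v = v0*exp(-k*d) = 404*exp(-0.0007*362) = 313.6 m/s

313.6 m/s


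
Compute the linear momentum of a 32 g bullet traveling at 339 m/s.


p = m*v = 0.032*339 = 10.85 kg·m/s

10.85 kg·m/s


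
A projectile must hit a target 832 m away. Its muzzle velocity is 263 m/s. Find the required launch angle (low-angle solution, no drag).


sin(2*theta) = R*g/v0^2 = 832*9.81/263^2 = 0.118, theta = arcsin(0.118)/2 = 3.388°

3.388 degrees


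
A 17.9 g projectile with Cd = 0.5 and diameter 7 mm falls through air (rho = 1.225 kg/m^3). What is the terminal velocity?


A = pi*(d/2)^2 = pi*(7/2000)^2 = 3.84845e-05 m^2
vt = sqrt(2mg/(Cd*rho*A)) = sqrt(2*0.0179*9.81/(0.5 * 1.225 * 3.84845e-05)) = 122.1 m/s

122.1 m/s


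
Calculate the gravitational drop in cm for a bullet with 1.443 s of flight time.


drop = 0.5*g*t^2 = 0.5*9.81*1.443^2 = 10.2134 m ≈ 1021 cm

1021 cm


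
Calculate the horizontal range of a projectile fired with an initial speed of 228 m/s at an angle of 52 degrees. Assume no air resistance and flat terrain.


R = v0^2 * sin(2*theta) / g = 228^2 * sin(2*52°) / 9.81 = 5142 m

5142 m


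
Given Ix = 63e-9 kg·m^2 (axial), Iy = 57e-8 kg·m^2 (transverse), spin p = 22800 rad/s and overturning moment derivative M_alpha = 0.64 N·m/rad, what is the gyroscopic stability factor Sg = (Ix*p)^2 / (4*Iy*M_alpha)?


Sg = Ix^2 * p^2 / (4 * Iy * M_alpha) = (63e-9)^2 * 22800^2 / (4 * 57e-8 * 0.64) = 1.414

1.414


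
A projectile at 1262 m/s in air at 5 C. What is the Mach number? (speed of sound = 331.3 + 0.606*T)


a = 331.3 + 0.606*(5) = 334.33 m/s
M = v/a = 1262/334.33 = 3.775

3.775


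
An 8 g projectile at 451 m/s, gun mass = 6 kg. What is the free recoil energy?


v_r = m_p*v_p/m_gun = 0.008*451/6 = 0.601333 m/s, E_r = 0.5*m_gun*v_r^2 = 0.5*6*0.601333^2 = 1.085 J

1.085 J


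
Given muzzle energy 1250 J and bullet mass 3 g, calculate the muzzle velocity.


v = sqrt(2*E/m) = sqrt(2*1250/0.003) = 912.9 m/s

912.9 m/s


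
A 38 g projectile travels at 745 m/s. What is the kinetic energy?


E = 0.5*m*v^2 = 0.5*0.038*745^2 = 10545 J

10545 J


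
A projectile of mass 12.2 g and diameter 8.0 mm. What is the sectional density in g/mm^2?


SD = m/d^2 = 12.2/8.0^2 = 0.1906 g/mm^2

0.1906 g/mm^2


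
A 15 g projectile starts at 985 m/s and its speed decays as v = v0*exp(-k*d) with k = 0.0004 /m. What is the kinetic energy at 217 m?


v = v0*exp(-k*d) = 985*exp(-0.0004*217) = 903.108 m/s
E = 0.5*m*v^2 = 0.5*0.015*903.108^2 = 6117 J

6117 J


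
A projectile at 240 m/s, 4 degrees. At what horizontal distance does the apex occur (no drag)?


R = v0^2*sin(2*theta)/g = 240^2*sin(2*4°)/9.81 = 817.163 m
apex_dist = R/2 = 817.163/2 = 408.6 m

408.6 m


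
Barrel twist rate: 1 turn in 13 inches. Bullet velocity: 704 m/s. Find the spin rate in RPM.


twist_m = 13*0.0254 = 0.3302 m
spin = v/twist = 704/0.3302 = 2132.041 rev/s
RPM = spin*60 = 2132.041*60 ≈ 127922 RPM

127922 RPM


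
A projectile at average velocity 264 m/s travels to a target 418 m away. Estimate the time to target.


t = d/v = 418/264 = 1.583 s

1.583 s


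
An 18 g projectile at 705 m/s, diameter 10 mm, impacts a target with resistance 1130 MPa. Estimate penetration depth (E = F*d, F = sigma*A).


A = pi*(d/2)^2 = pi*(10/2)^2 = 78.5398 mm^2
E = 0.5*m*v^2 = 0.5*0.018*705^2 = 4473.22 J
depth = E/(sigma*A) = 4473.22 J / (1130 MPa * 78.5398 mm^2) = 4473.22/(1130 * 78.5398) m = 0.0504025 m ≈ 50.4 mm

50.4 mm


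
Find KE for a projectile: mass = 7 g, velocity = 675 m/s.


E = 0.5*m*v^2 = 0.5*0.007*675^2 = 1595 J

1595 J


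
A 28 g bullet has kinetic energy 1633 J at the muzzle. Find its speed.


v = sqrt(2*E/m) = sqrt(2*1633/0.028) = 341.5 m/s

341.5 m/s


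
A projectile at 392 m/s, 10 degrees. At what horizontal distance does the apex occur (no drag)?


R = v0^2*sin(2*theta)/g = 392^2*sin(2*10°)/9.81 = 5357.41 m
apex_dist = R/2 = 5357.41/2 = 2679 m

2679 m


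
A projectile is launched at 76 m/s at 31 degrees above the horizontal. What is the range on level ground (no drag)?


R = v0^2 * sin(2*theta) / g = 76^2 * sin(2*31°) / 9.81 = 519.9 m

519.9 m


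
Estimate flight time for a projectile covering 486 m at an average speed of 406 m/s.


t = d/v = 486/406 = 1.197 s

1.197 s


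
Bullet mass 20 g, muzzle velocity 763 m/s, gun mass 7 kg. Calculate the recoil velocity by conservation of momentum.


v_recoil = m_p * v_p / m_gun = 0.02 * 763 / 7 = 2.18 m/s

2.18 m/s


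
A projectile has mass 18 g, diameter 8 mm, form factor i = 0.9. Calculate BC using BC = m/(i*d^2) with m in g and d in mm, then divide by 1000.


BC = m/(i*d^2*1000) = 18/(0.9 * 8^2 * 1000) = 0.0003125

0.0003125


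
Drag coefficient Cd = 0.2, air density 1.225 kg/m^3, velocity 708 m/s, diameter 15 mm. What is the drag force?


A = pi*(d/2)^2 = pi*(15/2000)^2 = 1.76715e-04 m^2
Fd = 0.5*Cd*rho*A*v^2 = 0.5*0.2*1.225*1.76715e-04*708^2 = 10.85 N

10.85 N


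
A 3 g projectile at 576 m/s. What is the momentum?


p = m*v = 0.003*576 = 1.728 kg·m/s

1.728 kg·m/s


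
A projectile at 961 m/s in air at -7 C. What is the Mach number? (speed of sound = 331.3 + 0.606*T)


a = 331.3 + 0.606*(-7) = 327.058 m/s
M = v/a = 961/327.058 = 2.938

2.938


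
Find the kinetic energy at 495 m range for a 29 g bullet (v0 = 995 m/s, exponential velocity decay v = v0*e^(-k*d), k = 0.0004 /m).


v = v0*exp(-k*d) = 995*exp(-0.0004*495) = 816.268 m/s
E = 0.5*m*v^2 = 0.5*0.029*816.268^2 = 9661 J

9661 J


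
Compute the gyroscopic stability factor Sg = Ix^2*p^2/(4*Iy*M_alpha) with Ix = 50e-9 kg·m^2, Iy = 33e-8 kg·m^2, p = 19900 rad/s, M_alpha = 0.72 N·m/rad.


Sg = Ix^2 * p^2 / (4 * Iy * M_alpha) = (50e-9)^2 * 19900^2 / (4 * 33e-8 * 0.72) = 1.042

1.042


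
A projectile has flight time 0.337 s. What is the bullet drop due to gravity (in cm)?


drop = 0.5*g*t^2 = 0.5*9.81*0.337^2 = 0.557056 m ≈ 55.71 cm

55.71 cm


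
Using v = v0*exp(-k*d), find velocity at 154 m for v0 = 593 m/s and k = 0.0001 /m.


v = v0*exp(-k*d) = 593*exp(-0.0001*154) = 583.9 m/s

583.9 m/s


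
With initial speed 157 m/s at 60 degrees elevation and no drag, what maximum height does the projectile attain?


H = (v0*sin(theta))^2 / (2g) = (157*sin(60°))^2 / (2*9.81) = 942.2 m

942.2 m


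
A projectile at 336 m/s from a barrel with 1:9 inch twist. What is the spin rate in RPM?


twist_m = 9*0.0254 = 0.2286 m
spin = v/twist = 336/0.2286 = 1469.816 rev/s
RPM = spin*60 = 1469.816*60 ≈ 88189 RPM

88189 RPM


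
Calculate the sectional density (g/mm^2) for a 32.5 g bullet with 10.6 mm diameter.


SD = m/d^2 = 32.5/10.6^2 = 0.2892 g/mm^2

0.2892 g/mm^2


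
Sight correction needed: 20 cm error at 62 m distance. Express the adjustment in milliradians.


1 mrad subtends 1 cm per 10 m of range, so adj = error_cm / (dist_m / 10) = 20 / (62/10) = 3.226 mrad

3.226 mrad


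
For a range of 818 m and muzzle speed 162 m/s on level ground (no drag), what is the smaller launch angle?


sin(2*theta) = R*g/v0^2 = 818*9.81/162^2 = 0.305768, theta = arcsin(0.305768)/2 = 8.902°

8.902 degrees


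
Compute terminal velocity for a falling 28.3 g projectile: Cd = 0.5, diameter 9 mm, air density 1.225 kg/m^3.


A = pi*(d/2)^2 = pi*(9/2000)^2 = 6.36173e-05 m^2
vt = sqrt(2mg/(Cd*rho*A)) = sqrt(2*0.0283*9.81/(0.5 * 1.225 * 6.36173e-05)) = 119.4 m/s

119.4 m/s


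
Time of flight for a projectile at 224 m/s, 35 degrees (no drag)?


T = 2*v0*sin(theta)/g = 2*224*sin(35°)/9.81 = 26.19 s

26.19 s


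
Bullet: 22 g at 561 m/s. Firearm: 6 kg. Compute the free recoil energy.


v_r = m_p*v_p/m_gun = 0.022*561/6 = 2.057 m/s, E_r = 0.5*m_gun*v_r^2 = 0.5*6*2.057^2 = 12.69 J

12.69 J


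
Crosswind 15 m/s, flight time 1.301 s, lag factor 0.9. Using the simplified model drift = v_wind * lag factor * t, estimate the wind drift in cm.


drift = v_wind * lag * t = 15 * 0.9 * 1.301 = 17.5635 m ≈ 1756 cm

1756 cm


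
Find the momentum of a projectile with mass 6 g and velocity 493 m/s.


p = m*v = 0.006*493 = 2.958 kg·m/s

2.958 kg·m/s


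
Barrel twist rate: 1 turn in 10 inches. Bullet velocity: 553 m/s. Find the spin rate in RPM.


twist_m = 10*0.0254 = 0.254 m
spin = v/twist = 553/0.254 = 2177.165 rev/s
RPM = spin*60 = 2177.165*60 ≈ 130630 RPM

130630 RPM


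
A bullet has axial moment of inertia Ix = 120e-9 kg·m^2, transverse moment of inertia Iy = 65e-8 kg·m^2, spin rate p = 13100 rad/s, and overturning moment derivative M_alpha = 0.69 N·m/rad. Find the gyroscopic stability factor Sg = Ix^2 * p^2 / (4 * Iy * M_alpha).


Sg = Ix^2 * p^2 / (4 * Iy * M_alpha) = (120e-9)^2 * 13100^2 / (4 * 65e-8 * 0.69) = 1.377

1.377


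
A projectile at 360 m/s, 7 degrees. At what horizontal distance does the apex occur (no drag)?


R = v0^2*sin(2*theta)/g = 360^2*sin(2*7°)/9.81 = 3196.03 m
apex_dist = R/2 = 3196.03/2 = 1598 m

1598 m


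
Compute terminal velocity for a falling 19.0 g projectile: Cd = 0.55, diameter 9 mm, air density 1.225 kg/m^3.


A = pi*(d/2)^2 = pi*(9/2000)^2 = 6.36173e-05 m^2
vt = sqrt(2mg/(Cd*rho*A)) = sqrt(2*0.019*9.81/(0.55 * 1.225 * 6.36173e-05)) = 93.26 m/s

93.26 m/s


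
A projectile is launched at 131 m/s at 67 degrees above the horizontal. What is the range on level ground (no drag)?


R = v0^2 * sin(2*theta) / g = 131^2 * sin(2*67°) / 9.81 = 1258 m

1258 m


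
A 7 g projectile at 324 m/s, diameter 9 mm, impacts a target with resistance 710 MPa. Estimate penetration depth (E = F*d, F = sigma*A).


A = pi*(d/2)^2 = pi*(9/2)^2 = 63.6173 mm^2
E = 0.5*m*v^2 = 0.5*0.007*324^2 = 367.416 J
depth = E/(sigma*A) = 367.416 J / (710 MPa * 63.6173 mm^2) = 367.416/(710 * 63.6173) m = 0.00813439 m ≈ 8.134 mm

8.134 mm


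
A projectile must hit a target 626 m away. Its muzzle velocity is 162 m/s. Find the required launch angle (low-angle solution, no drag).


sin(2*theta) = R*g/v0^2 = 626*9.81/162^2 = 0.233999, theta = arcsin(0.233999)/2 = 6.766°

6.766 degrees


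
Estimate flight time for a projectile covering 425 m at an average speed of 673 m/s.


t = d/v = 425/673 = 0.6315 s

0.6315 s


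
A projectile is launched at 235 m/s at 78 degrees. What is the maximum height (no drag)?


H = (v0*sin(theta))^2 / (2g) = (235*sin(78°))^2 / (2*9.81) = 2693 m

2693 m


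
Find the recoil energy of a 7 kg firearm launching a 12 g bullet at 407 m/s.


v_r = m_p*v_p/m_gun = 0.012*407/7 = 0.697714 m/s, E_r = 0.5*m_gun*v_r^2 = 0.5*7*0.697714^2 = 1.704 J

1.704 J


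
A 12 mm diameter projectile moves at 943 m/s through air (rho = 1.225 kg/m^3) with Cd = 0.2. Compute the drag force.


A = pi*(d/2)^2 = pi*(12/2000)^2 = 1.13097e-04 m^2
Fd = 0.5*Cd*rho*A*v^2 = 0.5*0.2*1.225*1.13097e-04*943^2 = 12.32 N

12.32 N


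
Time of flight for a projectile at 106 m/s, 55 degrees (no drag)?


T = 2*v0*sin(theta)/g = 2*106*sin(55°)/9.81 = 17.7 s

17.7 s


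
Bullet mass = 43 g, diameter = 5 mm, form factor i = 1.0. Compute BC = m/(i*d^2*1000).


BC = m/(i*d^2*1000) = 43/(1.0 * 5^2 * 1000) = 0.00172

0.00172


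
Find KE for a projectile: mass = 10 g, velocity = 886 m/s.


E = 0.5*m*v^2 = 0.5*0.01*886^2 = 3925 J

3925 J


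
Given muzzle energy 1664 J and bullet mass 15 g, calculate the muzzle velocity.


v = sqrt(2*E/m) = sqrt(2*1664/0.015) = 471 m/s

471 m/s


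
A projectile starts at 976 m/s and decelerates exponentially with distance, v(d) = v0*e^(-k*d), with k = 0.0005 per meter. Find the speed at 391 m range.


v = v0*exp(-k*d) = 976*exp(-0.0005*391) = 802.7 m/s

802.7 m/s


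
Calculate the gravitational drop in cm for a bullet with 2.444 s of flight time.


drop = 0.5*g*t^2 = 0.5*9.81*2.444^2 = 29.2982 m ≈ 2930 cm

2930 cm


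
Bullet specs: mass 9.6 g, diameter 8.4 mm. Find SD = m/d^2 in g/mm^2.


SD = m/d^2 = 9.6/8.4^2 = 0.1361 g/mm^2

0.1361 g/mm^2


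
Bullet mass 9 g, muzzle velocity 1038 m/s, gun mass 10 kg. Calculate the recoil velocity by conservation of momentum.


v_recoil = m_p * v_p / m_gun = 0.009 * 1038 / 10 = 0.9342 m/s

0.9342 m/s


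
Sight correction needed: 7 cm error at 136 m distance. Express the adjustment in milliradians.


1 mrad subtends 1 cm per 10 m of range, so adj = error_cm / (dist_m / 10) = 7 / (136/10) = 0.5147 mrad

0.5147 mrad


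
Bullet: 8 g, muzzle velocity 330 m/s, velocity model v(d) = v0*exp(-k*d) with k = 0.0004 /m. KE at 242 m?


v = v0*exp(-k*d) = 330*exp(-0.0004*242) = 299.553 m/s
E = 0.5*m*v^2 = 0.5*0.008*299.553^2 = 358.9 J

358.9 J


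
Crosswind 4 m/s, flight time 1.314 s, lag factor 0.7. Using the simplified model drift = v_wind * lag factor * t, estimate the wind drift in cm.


drift = v_wind * lag * t = 4 * 0.7 * 1.314 = 3.6792 m ≈ 367.9 cm

367.9 cm
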